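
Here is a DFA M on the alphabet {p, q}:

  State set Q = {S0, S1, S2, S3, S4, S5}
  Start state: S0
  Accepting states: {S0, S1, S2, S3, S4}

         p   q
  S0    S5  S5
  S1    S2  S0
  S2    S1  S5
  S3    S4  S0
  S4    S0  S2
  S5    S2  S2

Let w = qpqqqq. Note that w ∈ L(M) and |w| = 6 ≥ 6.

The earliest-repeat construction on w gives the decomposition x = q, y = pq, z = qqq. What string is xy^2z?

xy^2z = q·pq·pq·qqq = qpqpqqqq.
Reading y = pq takes M from S5 back to S5, so after x·y·y the machine is still in S5, and z then leads to the accepting state S2. Hence qpqpqqqq ∈ L(M).

qpqpqqqq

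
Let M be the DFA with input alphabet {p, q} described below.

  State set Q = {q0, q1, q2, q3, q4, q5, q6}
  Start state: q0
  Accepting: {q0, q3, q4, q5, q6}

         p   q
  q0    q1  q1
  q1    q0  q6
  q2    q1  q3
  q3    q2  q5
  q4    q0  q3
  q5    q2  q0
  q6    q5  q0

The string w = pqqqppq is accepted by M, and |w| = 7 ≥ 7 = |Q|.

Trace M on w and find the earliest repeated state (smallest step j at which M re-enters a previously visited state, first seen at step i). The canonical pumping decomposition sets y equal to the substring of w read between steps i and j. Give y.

State sequence: q0 -p-> q1 -q-> q6 -q-> q0 -q-> q1 -p-> q0 -p-> q1 -q-> q6
First repeat at step 3: q0 was already visited.

So i = 0, j = 3, giving x = w[0:0] = ε, y = w[0:3] = pqq, z = w[3:7] = qppq.
Check: |xy| = 3 ≤ 7 and |y| = 3 ≥ 1. Reading y takes M from q0 back to q0, so every xyⁱz is accepted.

pqq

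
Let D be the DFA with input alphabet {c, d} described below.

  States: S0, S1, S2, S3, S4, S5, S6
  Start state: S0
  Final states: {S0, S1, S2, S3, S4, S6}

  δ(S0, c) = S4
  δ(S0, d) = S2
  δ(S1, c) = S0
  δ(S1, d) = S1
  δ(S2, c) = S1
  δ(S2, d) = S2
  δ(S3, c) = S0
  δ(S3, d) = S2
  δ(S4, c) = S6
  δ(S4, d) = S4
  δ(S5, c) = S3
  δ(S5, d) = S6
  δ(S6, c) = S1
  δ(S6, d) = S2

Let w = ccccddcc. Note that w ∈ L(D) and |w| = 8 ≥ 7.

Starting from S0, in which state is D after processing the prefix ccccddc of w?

State sequence: S0 -c-> S4 -c-> S6 -c-> S1 -c-> S0 -d-> S2 -d-> S2 -c-> S1

After reading 7 characters, D is in state S1.

S1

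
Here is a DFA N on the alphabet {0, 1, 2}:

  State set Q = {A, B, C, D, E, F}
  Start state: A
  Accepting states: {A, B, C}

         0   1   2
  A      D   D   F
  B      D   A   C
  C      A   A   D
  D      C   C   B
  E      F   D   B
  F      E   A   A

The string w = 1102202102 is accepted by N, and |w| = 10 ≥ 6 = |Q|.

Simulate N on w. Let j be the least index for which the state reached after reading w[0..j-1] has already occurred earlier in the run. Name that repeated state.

State sequence: A -1-> D -1-> C -0-> A -2-> F -2-> A -0-> D -2-> B -1-> A -0-> D -2-> B
First repeat at step 3: A was already visited.

The earliest repeat is at step j = 3: N is in A, which it already visited at step i = 0.
Pumping length from the standard proof: p = 6 (the number of states). The repeated state found above gives |xy| = j ≤ 6 and |y| = j − i ≥ 1.

A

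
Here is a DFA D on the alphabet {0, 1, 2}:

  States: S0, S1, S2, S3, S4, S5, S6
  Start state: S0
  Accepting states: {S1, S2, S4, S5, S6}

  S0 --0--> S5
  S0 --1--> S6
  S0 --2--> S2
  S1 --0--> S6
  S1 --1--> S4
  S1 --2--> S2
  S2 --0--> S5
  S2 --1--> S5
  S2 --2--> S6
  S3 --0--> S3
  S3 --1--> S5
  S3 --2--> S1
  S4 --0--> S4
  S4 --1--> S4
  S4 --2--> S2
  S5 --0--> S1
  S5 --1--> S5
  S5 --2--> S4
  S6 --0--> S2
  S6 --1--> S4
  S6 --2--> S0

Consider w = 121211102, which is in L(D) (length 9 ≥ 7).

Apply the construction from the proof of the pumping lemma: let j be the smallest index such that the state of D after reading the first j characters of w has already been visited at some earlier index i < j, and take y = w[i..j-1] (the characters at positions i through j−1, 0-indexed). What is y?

12

State sequence: S0 -1-> S6 -2-> S0 -1-> S6 -2-> S0 -1-> S6 -1-> S4 -1-> S4 -0-> S4 -2-> S2
First repeat at step 2: S0 was already visited.

So i = 0, j = 2, giving x = w[0:0] = ε, y = w[0:2] = 12, z = w[2:9] = 1211102.
Check: |xy| = 2 ≤ 7 and |y| = 2 ≥ 1. Reading y takes D from S0 back to S0, so every xyⁱz is accepted.
Pumping length from the standard proof: p = 7 (the number of states). The repeated state found above gives |xy| = j ≤ 7 and |y| = j − i ≥ 1.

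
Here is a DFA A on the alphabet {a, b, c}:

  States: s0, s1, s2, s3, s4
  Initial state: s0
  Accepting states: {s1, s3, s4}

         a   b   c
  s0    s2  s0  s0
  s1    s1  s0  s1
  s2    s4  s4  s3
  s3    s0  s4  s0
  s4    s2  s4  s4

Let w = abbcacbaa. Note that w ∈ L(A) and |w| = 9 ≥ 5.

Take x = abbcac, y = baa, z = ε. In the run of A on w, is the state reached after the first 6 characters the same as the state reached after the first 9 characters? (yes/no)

Run of A on the first 9 characters of w = a b b c a c b a a:
  step 0: s0  (start)
  step 1: s2  (read a: s0→s2)
  step 2: s4  (read b: s2→s4)
  step 3: s4  (read b: s4→s4)
  step 4: s4  (read c: s4→s4)
  step 5: s2  (read a: s4→s2)
  step 6: s3  (read c: s2→s3)
  step 7: s4  (read b: s3→s4)
  step 8: s2  (read a: s4→s2)
  step 9: s4  (read a: s2→s4)

After x (step 6): s3. After xy (step 9): s4.
They differ (s3 ≠ s4), so y is not a cycle from the state after x; this split is not the one the pumping-lemma construction produces, and pumping y need not keep the string in L(A).

no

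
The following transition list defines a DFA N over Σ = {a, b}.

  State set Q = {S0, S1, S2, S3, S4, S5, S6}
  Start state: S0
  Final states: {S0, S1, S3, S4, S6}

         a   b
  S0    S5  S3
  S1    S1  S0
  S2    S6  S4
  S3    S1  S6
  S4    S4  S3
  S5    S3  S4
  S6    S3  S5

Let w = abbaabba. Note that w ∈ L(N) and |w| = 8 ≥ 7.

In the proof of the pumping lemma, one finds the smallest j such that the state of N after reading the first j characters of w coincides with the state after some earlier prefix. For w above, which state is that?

S1

State sequence: S0 -a-> S5 -b-> S4 -b-> S3 -a-> S1 -a-> S1 -b-> S0 -b-> S3 -a-> S1
First repeat at step 5: S1 was already visited.

The earliest repeat is at step j = 5: N is in S1, which it already visited at step i = 4.
The DFA has 7 states, so the proof of the pumping lemma guarantees a repeated state among the first 7+1 visited; the segment between the two visits is the pumpable y.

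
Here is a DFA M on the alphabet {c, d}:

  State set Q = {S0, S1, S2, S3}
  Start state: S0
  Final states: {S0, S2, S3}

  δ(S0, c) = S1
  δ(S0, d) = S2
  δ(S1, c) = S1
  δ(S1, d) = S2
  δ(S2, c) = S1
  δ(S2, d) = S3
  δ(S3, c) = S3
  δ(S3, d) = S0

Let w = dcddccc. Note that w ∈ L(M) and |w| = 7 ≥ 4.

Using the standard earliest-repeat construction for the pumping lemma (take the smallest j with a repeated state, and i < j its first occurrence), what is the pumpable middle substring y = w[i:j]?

cd

State sequence: S0 -d-> S2 -c-> S1 -d-> S2 -d-> S3 -c-> S3 -c-> S3 -c-> S3
First repeat at step 3: S2 was already visited.

So i = 1, j = 3, giving x = w[0:1] = d, y = w[1:3] = cd, z = w[3:7] = dccc.
Check: |xy| = 3 ≤ 4 and |y| = 2 ≥ 1. Reading y takes M from S2 back to S2, so every xyⁱz is accepted.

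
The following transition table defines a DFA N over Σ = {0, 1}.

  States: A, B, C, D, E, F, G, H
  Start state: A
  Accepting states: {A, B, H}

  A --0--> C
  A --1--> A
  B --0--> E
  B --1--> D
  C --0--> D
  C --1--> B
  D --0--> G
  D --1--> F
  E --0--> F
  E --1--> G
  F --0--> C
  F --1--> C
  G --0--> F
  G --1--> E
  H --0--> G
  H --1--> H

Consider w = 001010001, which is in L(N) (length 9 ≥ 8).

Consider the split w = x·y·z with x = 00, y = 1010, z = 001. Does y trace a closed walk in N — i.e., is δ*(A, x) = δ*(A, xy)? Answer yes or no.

Run of N on the first 6 characters of w = 0 0 1 0 1 0:
  step 0: A  (start)
  step 1: C  (read 0: A→C)
  step 2: D  (read 0: C→D)
  step 3: F  (read 1: D→F)
  step 4: C  (read 0: F→C)
  step 5: B  (read 1: C→B)
  step 6: E  (read 0: B→E)

After x (step 2): D. After xy (step 6): E.
They differ (D ≠ E), so y is not a cycle from the state after x; this split is not the one the pumping-lemma construction produces, and pumping y need not keep the string in L(N).

no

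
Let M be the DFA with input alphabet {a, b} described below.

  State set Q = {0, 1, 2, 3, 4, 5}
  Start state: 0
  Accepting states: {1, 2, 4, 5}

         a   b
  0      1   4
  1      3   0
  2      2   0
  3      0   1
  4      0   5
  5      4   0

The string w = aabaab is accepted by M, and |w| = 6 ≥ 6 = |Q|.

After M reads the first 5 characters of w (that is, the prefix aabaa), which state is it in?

State sequence: 0 -a-> 1 -a-> 3 -b-> 1 -a-> 3 -a-> 0

After reading 5 characters, M is in state 0.

0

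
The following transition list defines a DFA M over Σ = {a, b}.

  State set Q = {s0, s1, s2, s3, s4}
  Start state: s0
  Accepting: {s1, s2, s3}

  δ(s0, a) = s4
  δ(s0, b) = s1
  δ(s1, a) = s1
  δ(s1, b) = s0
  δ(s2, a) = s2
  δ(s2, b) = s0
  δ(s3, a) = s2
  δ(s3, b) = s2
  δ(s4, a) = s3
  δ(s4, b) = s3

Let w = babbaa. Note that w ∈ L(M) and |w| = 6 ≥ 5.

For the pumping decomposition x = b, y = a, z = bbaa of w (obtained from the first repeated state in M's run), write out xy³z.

baaabbaa

xy^3z = b·a·a·a·bbaa = baaabbaa.
Reading y = a takes M from s1 back to s1, so after x·y·y·y the machine is still in s1, and z then leads to the accepting state s1. Hence baaabbaa ∈ L(M).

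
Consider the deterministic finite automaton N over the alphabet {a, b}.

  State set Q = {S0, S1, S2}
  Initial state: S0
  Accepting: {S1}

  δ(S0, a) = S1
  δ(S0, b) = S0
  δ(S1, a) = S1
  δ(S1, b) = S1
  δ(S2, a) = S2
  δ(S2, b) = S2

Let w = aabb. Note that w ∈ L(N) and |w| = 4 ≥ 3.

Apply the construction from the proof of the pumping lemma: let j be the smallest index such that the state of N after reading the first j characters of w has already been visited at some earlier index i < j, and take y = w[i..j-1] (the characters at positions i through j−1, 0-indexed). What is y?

State sequence: S0 -a-> S1 -a-> S1 -b-> S1 -b-> S1
First repeat at step 2: S1 was already visited.

So i = 1, j = 2, giving x = w[0:1] = a, y = w[1:2] = a, z = w[2:4] = bb.
Check: |xy| = 2 ≤ 3 and |y| = 1 ≥ 1. Reading y takes N from S1 back to S1, so every xyⁱz is accepted.
The DFA has 3 states, so the proof of the pumping lemma guarantees a repeated state among the first 3+1 visited; the segment between the two visits is the pumpable y.

a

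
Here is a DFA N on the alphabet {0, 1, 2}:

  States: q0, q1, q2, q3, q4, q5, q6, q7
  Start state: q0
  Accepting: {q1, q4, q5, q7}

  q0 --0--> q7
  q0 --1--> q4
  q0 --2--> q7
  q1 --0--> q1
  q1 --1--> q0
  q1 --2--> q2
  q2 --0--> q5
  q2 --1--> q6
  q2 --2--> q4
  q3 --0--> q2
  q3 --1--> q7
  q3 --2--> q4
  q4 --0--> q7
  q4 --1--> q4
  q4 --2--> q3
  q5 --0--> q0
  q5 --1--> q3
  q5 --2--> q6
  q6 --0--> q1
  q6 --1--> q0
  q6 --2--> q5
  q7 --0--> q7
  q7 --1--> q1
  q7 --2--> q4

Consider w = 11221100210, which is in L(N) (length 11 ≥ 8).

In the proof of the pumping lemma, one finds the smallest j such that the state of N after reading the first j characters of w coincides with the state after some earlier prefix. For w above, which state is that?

State sequence: q0 -1-> q4 -1-> q4 -2-> q3 -2-> q4 -1-> q4 -1-> q4 -0-> q7 -0-> q7 -2-> q4 -1-> q4 -0-> q7
First repeat at step 2: q4 was already visited.

The earliest repeat is at step j = 2: N is in q4, which it already visited at step i = 1.

q4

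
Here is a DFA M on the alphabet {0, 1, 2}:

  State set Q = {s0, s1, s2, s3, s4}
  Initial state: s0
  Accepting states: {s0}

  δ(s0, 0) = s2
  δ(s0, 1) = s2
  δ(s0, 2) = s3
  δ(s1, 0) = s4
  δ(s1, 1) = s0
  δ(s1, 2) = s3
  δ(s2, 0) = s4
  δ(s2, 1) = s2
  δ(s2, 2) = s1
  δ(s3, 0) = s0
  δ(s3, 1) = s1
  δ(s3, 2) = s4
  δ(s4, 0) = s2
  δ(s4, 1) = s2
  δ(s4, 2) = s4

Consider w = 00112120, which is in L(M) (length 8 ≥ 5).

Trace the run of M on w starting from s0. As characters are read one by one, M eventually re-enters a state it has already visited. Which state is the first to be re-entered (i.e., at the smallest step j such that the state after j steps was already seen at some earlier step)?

Run of M on w = 0 0 1 1 2 1 2 0:
  step 0: s0  (start)
  step 1: s2  (read 0: s0→s2)
  step 2: s4  (read 0: s2→s4)
  step 3: s2  (read 1: s4→s2)   ← first repeat (s2 seen earlier)
  step 4: s2  (read 1: s2→s2)
  step 5: s1  (read 2: s2→s1)
  step 6: s0  (read 1: s1→s0)
  step 7: s3  (read 2: s0→s3)
  step 8: s0  (read 0: s3→s0)

The earliest repeat is at step j = 3: M is in s2, which it already visited at step i = 1.
With |Q| = 5, pigeonhole forces a state repeat no later than step 5; the substring read between the first and second visits to that state can be pumped.

s2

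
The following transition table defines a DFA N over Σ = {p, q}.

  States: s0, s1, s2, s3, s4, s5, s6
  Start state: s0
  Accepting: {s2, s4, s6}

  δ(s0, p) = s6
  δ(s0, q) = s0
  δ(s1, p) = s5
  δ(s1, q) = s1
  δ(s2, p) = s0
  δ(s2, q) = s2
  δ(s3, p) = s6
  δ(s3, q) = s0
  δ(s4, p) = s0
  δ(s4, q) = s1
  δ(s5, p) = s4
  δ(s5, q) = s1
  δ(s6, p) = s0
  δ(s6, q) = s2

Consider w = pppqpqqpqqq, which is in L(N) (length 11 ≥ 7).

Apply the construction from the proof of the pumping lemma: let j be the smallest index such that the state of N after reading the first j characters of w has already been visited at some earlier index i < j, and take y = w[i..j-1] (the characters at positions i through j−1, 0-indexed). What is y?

Run of N on w = p p p q p q q p q q q:
  step 0: s0  (start)
  step 1: s6  (read p: s0→s6)
  step 2: s0  (read p: s6→s0)   ← first repeat (s0 seen earlier)
  step 3: s6  (read p: s0→s6)
  step 4: s2  (read q: s6→s2)
  step 5: s0  (read p: s2→s0)
  step 6: s0  (read q: s0→s0)
  step 7: s0  (read q: s0→s0)
  step 8: s6  (read p: s0→s6)
  step 9: s2  (read q: s6→s2)
  step 10: s2  (read q: s2→s2)
  step 11: s2  (read q: s2→s2)

So i = 0, j = 2, giving x = w[0:0] = ε, y = w[0:2] = pp, z = w[2:11] = pqpqqpqqq.
Check: |xy| = 2 ≤ 7 and |y| = 2 ≥ 1. Reading y takes N from s0 back to s0, so every xyⁱz is accepted.

pp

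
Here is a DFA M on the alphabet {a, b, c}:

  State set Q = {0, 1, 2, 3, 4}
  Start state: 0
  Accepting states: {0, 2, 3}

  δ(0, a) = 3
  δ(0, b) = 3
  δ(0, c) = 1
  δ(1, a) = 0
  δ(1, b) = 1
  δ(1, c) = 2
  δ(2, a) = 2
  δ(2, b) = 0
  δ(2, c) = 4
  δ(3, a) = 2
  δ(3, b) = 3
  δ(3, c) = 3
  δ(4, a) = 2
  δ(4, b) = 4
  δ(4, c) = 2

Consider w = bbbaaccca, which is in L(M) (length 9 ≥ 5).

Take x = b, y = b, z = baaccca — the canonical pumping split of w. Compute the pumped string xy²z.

xy^2z = b·b·b·baaccca = bbbbaaccca.
Reading y = b takes M from 3 back to 3, so after x·y·y the machine is still in 3, and z then leads to the accepting state 2. Hence bbbbaaccca ∈ L(M).

bbbbaaccca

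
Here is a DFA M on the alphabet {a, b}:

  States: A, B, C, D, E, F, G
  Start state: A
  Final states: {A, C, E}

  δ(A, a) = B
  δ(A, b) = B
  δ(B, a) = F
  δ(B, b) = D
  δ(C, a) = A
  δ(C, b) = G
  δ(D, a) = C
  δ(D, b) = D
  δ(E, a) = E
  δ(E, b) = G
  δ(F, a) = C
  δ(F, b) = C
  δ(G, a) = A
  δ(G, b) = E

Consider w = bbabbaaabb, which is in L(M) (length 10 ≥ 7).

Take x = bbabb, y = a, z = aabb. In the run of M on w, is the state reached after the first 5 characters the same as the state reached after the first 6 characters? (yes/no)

Run of M on the first 6 characters of w = b b a b b a:
  step 0: A  (start)
  step 1: B  (read b: A→B)
  step 2: D  (read b: B→D)
  step 3: C  (read a: D→C)
  step 4: G  (read b: C→G)
  step 5: E  (read b: G→E)
  step 6: E  (read a: E→E)

After x (step 5): E. After xy (step 6): E.
They match, so y = a drives M around a cycle from E back to itself; pumping y any number of times keeps M in E before reading z, and xyⁱz ∈ L(M) for every i ≥ 0.

yes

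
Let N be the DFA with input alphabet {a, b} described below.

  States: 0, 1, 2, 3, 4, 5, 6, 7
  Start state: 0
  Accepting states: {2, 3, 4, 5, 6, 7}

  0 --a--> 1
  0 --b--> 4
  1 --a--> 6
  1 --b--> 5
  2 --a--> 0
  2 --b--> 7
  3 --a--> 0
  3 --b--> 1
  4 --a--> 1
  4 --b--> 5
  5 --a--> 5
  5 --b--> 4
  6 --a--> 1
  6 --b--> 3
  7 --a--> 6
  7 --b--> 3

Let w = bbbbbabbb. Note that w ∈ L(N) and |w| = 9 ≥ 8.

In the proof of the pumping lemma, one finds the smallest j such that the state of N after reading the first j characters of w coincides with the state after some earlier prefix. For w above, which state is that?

Run of N on w = b b b b b a b b b:
  step 0: 0  (start)
  step 1: 4  (read b: 0→4)
  step 2: 5  (read b: 4→5)
  step 3: 4  (read b: 5→4)   ← first repeat (4 seen earlier)
  step 4: 5  (read b: 4→5)
  step 5: 4  (read b: 5→4)
  step 6: 1  (read a: 4→1)
  step 7: 5  (read b: 1→5)
  step 8: 4  (read b: 5→4)
  step 9: 5  (read b: 4→5)

The earliest repeat is at step j = 3: N is in 4, which it already visited at step i = 1.
The DFA has 8 states, so the proof of the pumping lemma guarantees a repeated state among the first 8+1 visited; the segment between the two visits is the pumpable y.

4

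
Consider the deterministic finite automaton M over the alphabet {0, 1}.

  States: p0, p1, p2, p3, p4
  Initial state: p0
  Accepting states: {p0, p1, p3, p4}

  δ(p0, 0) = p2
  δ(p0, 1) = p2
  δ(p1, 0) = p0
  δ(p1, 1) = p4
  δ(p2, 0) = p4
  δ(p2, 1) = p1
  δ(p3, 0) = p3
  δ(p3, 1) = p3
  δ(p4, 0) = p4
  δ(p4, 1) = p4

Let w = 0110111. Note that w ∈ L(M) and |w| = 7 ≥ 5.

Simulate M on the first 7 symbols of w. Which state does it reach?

p4

Run of M on the first 7 characters of w = 0 1 1 0 1 1 1:
  step 0: p0  (start)
  step 1: p2  (read 0: p0→p2)
  step 2: p1  (read 1: p2→p1)
  step 3: p4  (read 1: p1→p4)
  step 4: p4  (read 0: p4→p4)
  step 5: p4  (read 1: p4→p4)
  step 6: p4  (read 1: p4→p4)
  step 7: p4  (read 1: p4→p4)

After reading 7 characters, M is in state p4.
(This kind of state-tracing is the core of the pumping-lemma construction: with 5 states, pigeonhole forces a repeat within the first 5 steps.)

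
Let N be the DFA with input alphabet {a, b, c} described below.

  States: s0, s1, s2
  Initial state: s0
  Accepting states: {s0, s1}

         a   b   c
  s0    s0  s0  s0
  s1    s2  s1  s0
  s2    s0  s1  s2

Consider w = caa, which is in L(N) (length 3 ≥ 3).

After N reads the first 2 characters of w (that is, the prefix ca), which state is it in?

Run of N on the first 2 characters of w = c a:
  step 0: s0  (start)
  step 1: s0  (read c: s0→s0)
  step 2: s0  (read a: s0→s0)

After reading 2 characters, N is in state s0.

s0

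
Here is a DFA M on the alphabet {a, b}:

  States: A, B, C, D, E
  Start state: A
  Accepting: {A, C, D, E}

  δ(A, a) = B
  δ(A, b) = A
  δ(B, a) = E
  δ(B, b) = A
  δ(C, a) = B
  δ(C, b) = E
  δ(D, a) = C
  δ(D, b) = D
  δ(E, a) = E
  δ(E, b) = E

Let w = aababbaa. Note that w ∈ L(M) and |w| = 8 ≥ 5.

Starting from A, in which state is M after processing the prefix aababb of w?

E

Run of M on the first 6 characters of w = a a b a b b:
  step 0: A  (start)
  step 1: B  (read a: A→B)
  step 2: E  (read a: B→E)
  step 3: E  (read b: E→E)
  step 4: E  (read a: E→E)
  step 5: E  (read b: E→E)
  step 6: E  (read b: E→E)

After reading 6 characters, M is in state E.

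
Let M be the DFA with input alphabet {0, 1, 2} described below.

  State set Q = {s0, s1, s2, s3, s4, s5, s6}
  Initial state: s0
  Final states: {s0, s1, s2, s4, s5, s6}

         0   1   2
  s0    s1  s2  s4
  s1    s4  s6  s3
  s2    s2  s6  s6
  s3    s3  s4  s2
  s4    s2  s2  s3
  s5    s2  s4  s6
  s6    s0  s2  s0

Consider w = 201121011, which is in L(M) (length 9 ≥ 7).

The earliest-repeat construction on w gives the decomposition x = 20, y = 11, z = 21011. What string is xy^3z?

xy^3z = 20·11·11·11·21011 = 2011111121011.
Reading y = 11 takes M from s2 back to s2, so after x·y·y·y the machine is still in s2, and z then leads to the accepting state s2. Hence 2011111121011 ∈ L(M).

2011111121011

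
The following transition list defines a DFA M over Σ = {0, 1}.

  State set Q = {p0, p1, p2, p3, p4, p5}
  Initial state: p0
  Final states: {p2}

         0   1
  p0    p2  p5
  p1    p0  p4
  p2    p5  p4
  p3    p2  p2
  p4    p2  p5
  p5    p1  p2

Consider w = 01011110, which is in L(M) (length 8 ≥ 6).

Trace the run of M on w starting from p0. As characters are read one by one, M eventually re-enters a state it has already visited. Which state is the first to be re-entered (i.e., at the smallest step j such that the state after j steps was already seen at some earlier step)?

p2

Run of M on w = 0 1 0 1 1 1 1 0:
  step 0: p0  (start)
  step 1: p2  (read 0: p0→p2)
  step 2: p4  (read 1: p2→p4)
  step 3: p2  (read 0: p4→p2)   ← first repeat (p2 seen earlier)
  step 4: p4  (read 1: p2→p4)
  step 5: p5  (read 1: p4→p5)
  step 6: p2  (read 1: p5→p2)
  step 7: p4  (read 1: p2→p4)
  step 8: p2  (read 0: p4→p2)

The earliest repeat is at step j = 3: M is in p2, which it already visited at step i = 1.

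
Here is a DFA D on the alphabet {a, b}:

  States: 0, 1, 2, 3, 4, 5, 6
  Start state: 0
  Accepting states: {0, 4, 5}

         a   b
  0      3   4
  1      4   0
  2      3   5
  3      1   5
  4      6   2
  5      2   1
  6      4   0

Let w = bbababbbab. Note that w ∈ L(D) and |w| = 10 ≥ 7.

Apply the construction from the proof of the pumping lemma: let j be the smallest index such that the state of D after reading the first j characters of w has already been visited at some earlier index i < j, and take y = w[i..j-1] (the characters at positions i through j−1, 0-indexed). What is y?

Run of D on w = b b a b a b b b a b:
  step 0: 0  (start)
  step 1: 4  (read b: 0→4)
  step 2: 2  (read b: 4→2)
  step 3: 3  (read a: 2→3)
  step 4: 5  (read b: 3→5)
  step 5: 2  (read a: 5→2)   ← first repeat (2 seen earlier)
  step 6: 5  (read b: 2→5)
  step 7: 1  (read b: 5→1)
  step 8: 0  (read b: 1→0)
  step 9: 3  (read a: 0→3)
  step 10: 5  (read b: 3→5)

So i = 2, j = 5, giving x = w[0:2] = bb, y = w[2:5] = aba, z = w[5:10] = bbbab.
Check: |xy| = 5 ≤ 7 and |y| = 3 ≥ 1. Reading y takes D from 2 back to 2, so every xyⁱz is accepted.

aba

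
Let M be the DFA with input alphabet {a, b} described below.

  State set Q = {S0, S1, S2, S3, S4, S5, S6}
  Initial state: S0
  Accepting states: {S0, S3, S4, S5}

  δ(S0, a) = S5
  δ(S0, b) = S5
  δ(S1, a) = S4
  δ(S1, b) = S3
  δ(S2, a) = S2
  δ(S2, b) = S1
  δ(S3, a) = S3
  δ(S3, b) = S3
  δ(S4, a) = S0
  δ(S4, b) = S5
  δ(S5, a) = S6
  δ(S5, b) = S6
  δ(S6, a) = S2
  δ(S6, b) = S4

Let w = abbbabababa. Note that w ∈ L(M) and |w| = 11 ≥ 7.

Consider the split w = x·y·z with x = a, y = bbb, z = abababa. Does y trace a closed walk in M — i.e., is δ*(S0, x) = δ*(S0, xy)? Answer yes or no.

Run of M on the first 4 characters of w = a b b b:
  step 0: S0  (start)
  step 1: S5  (read a: S0→S5)
  step 2: S6  (read b: S5→S6)
  step 3: S4  (read b: S6→S4)
  step 4: S5  (read b: S4→S5)

After x (step 1): S5. After xy (step 4): S5.
They match, so y = bbb drives M around a cycle from S5 back to itself; pumping y any number of times keeps M in S5 before reading z, and xyⁱz ∈ L(M) for every i ≥ 0.

yes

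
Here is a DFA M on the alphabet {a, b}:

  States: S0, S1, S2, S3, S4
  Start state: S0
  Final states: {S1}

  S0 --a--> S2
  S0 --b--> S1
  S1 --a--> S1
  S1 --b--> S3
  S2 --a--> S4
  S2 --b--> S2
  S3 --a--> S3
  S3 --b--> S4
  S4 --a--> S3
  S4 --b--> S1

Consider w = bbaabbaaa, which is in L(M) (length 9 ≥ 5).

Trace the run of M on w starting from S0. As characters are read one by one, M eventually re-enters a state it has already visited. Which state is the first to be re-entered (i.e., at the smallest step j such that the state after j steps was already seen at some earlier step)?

S3

State sequence: S0 -b-> S1 -b-> S3 -a-> S3 -a-> S3 -b-> S4 -b-> S1 -a-> S1 -a-> S1 -a-> S1
First repeat at step 3: S3 was already visited.

The earliest repeat is at step j = 3: M is in S3, which it already visited at step i = 2.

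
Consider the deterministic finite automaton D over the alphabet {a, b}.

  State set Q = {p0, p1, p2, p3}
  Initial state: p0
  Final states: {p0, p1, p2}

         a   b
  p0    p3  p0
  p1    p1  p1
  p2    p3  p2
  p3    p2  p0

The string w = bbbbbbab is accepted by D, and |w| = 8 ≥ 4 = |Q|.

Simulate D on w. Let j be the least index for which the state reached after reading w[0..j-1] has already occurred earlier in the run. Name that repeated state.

Run of D on w = b b b b b b a b:
  step 0: p0  (start)
  step 1: p0  (read b: p0→p0)   ← first repeat (p0 seen earlier)
  step 2: p0  (read b: p0→p0)
  step 3: p0  (read b: p0→p0)
  step 4: p0  (read b: p0→p0)
  step 5: p0  (read b: p0→p0)
  step 6: p0  (read b: p0→p0)
  step 7: p3  (read a: p0→p3)
  step 8: p0  (read b: p3→p0)

The earliest repeat is at step j = 1: D is in p0, which it already visited at step i = 0.

p0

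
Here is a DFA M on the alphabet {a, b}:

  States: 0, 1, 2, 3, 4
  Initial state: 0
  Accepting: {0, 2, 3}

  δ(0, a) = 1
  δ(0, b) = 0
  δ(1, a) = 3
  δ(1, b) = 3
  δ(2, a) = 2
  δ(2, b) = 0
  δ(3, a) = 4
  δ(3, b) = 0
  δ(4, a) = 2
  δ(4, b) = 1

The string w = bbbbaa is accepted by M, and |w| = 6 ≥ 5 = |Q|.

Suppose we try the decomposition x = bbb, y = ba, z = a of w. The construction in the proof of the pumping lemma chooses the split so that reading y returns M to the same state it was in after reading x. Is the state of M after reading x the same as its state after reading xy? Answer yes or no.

State sequence: 0 -b-> 0 -b-> 0 -b-> 0 -b-> 0 -a-> 1

After x (step 3): 0. After xy (step 5): 1.
They differ (0 ≠ 1), so y is not a cycle from the state after x; this split is not the one the pumping-lemma construction produces, and pumping y need not keep the string in L(M).

no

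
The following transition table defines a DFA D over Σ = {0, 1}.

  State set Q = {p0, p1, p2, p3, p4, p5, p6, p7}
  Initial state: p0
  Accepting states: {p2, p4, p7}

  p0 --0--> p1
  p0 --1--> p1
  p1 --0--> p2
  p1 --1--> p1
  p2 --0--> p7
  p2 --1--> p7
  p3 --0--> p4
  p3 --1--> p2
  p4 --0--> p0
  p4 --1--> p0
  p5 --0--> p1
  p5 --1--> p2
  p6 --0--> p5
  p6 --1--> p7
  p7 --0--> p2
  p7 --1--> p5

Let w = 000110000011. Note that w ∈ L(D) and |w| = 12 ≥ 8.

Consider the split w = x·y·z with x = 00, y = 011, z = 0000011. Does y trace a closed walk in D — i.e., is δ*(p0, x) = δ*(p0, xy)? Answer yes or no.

Run of D on the first 5 characters of w = 0 0 0 1 1:
  step 0: p0  (start)
  step 1: p1  (read 0: p0→p1)
  step 2: p2  (read 0: p1→p2)
  step 3: p7  (read 0: p2→p7)
  step 4: p5  (read 1: p7→p5)
  step 5: p2  (read 1: p5→p2)

After x (step 2): p2. After xy (step 5): p2.
They match, so y = 011 drives D around a cycle from p2 back to itself; pumping y any number of times keeps D in p2 before reading z, and xyⁱz ∈ L(D) for every i ≥ 0.

yes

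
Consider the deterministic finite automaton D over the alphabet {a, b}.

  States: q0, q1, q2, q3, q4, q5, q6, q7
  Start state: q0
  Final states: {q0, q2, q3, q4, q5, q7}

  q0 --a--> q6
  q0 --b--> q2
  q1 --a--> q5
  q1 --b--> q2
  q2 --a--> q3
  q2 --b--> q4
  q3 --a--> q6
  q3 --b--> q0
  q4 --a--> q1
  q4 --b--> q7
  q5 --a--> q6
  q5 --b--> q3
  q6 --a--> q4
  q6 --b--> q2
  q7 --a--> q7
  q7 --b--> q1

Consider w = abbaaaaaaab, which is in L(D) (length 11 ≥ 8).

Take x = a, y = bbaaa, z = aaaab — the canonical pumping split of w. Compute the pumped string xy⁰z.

xy⁰z = xz = a·aaaab = aaaaab.
Reading y = bbaaa takes D from q6 back to q6, so after x the machine is still in q6, and z then leads to the accepting state q2. Hence aaaaab ∈ L(D).

aaaaab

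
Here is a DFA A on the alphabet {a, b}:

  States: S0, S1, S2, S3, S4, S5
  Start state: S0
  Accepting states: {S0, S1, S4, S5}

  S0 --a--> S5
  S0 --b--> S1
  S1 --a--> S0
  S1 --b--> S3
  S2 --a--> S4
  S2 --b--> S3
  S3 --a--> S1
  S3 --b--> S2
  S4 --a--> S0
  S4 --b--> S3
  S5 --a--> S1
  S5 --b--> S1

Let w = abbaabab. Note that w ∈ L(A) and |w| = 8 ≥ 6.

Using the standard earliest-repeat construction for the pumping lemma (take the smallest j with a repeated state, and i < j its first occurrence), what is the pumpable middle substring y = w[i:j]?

ba

Run of A on w = a b b a a b a b:
  step 0: S0  (start)
  step 1: S5  (read a: S0→S5)
  step 2: S1  (read b: S5→S1)
  step 3: S3  (read b: S1→S3)
  step 4: S1  (read a: S3→S1)   ← first repeat (S1 seen earlier)
  step 5: S0  (read a: S1→S0)
  step 6: S1  (read b: S0→S1)
  step 7: S0  (read a: S1→S0)
  step 8: S1  (read b: S0→S1)

So i = 2, j = 4, giving x = w[0:2] = ab, y = w[2:4] = ba, z = w[4:8] = abab.
Check: |xy| = 4 ≤ 6 and |y| = 2 ≥ 1. Reading y takes A from S1 back to S1, so every xyⁱz is accepted.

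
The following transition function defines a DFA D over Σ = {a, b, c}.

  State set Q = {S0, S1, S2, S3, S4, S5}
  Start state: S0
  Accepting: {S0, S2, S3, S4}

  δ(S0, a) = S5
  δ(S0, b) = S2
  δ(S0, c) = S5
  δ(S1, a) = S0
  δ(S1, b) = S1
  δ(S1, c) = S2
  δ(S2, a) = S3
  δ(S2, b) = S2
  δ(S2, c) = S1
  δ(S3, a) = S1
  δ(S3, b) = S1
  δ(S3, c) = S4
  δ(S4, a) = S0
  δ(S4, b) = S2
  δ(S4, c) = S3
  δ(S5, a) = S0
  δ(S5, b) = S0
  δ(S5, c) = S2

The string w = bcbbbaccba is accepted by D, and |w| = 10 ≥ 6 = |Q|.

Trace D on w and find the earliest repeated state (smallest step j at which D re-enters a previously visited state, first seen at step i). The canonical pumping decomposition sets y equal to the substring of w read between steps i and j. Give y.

b

State sequence: S0 -b-> S2 -c-> S1 -b-> S1 -b-> S1 -b-> S1 -a-> S0 -c-> S5 -c-> S2 -b-> S2 -a-> S3
First repeat at step 3: S1 was already visited.

So i = 2, j = 3, giving x = w[0:2] = bc, y = w[2:3] = b, z = w[3:10] = bbaccba.
Check: |xy| = 3 ≤ 6 and |y| = 1 ≥ 1. Reading y takes D from S1 back to S1, so every xyⁱz is accepted.
Since D has 6 states, any run of length ≥ 6 visits 6+1 states, so by pigeonhole some state repeats within the first 6 steps — that repeat gives the pumpable loop.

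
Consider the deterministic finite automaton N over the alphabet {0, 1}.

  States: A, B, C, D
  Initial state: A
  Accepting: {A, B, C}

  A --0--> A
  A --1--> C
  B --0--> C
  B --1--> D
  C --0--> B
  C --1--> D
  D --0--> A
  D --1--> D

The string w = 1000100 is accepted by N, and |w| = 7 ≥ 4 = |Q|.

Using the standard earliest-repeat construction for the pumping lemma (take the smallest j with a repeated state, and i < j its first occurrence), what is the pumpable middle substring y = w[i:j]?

00

State sequence: A -1-> C -0-> B -0-> C -0-> B -1-> D -0-> A -0-> A
First repeat at step 3: C was already visited.

So i = 1, j = 3, giving x = w[0:1] = 1, y = w[1:3] = 00, z = w[3:7] = 0100.
Check: |xy| = 3 ≤ 4 and |y| = 2 ≥ 1. Reading y takes N from C back to C, so every xyⁱz is accepted.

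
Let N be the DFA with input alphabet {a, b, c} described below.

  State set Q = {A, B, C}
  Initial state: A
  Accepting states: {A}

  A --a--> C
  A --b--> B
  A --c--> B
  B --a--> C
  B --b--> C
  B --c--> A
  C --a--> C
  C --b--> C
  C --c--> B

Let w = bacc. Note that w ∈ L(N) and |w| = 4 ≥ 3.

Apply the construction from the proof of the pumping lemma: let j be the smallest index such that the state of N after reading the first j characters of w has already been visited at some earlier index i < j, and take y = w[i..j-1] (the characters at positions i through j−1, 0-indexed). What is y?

Run of N on w = b a c c:
  step 0: A  (start)
  step 1: B  (read b: A→B)
  step 2: C  (read a: B→C)
  step 3: B  (read c: C→B)   ← first repeat (B seen earlier)
  step 4: A  (read c: B→A)

So i = 1, j = 3, giving x = w[0:1] = b, y = w[1:3] = ac, z = w[3:4] = c.
Check: |xy| = 3 ≤ 3 and |y| = 2 ≥ 1. Reading y takes N from B back to B, so every xyⁱz is accepted.

ac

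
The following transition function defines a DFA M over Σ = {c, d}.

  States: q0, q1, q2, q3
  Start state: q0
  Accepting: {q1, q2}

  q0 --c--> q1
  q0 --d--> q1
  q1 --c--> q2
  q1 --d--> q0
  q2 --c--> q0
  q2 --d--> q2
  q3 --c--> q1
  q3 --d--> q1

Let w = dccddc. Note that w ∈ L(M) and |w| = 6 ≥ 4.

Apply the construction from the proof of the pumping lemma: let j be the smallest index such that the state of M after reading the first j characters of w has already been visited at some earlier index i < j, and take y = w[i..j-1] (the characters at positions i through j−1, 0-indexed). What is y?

dcc

State sequence: q0 -d-> q1 -c-> q2 -c-> q0 -d-> q1 -d-> q0 -c-> q1
First repeat at step 3: q0 was already visited.

So i = 0, j = 3, giving x = w[0:0] = ε, y = w[0:3] = dcc, z = w[3:6] = ddc.
Check: |xy| = 3 ≤ 4 and |y| = 3 ≥ 1. Reading y takes M from q0 back to q0, so every xyⁱz is accepted.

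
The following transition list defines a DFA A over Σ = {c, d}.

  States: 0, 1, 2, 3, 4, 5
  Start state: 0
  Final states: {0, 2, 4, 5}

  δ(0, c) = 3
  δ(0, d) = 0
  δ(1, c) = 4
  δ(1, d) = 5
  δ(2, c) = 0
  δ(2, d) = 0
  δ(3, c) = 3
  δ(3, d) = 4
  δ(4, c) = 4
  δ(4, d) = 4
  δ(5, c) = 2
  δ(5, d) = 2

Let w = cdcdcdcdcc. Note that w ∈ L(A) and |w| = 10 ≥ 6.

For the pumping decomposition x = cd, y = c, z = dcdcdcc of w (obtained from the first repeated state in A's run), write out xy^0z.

cddcdcdcc

xy⁰z = xz = cd·dcdcdcc = cddcdcdcc.
Reading y = c takes A from 4 back to 4, so after x the machine is still in 4, and z then leads to the accepting state 4. Hence cddcdcdcc ∈ L(A).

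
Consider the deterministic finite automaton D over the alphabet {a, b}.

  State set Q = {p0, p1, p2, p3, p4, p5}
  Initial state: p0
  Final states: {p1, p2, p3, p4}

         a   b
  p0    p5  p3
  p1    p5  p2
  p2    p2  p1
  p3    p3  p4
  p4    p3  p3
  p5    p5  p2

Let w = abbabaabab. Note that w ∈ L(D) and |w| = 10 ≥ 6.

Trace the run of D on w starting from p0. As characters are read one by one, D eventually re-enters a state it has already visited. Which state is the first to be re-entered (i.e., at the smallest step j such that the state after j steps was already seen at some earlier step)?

Run of D on w = a b b a b a a b a b:
  step 0: p0  (start)
  step 1: p5  (read a: p0→p5)
  step 2: p2  (read b: p5→p2)
  step 3: p1  (read b: p2→p1)
  step 4: p5  (read a: p1→p5)   ← first repeat (p5 seen earlier)
  step 5: p2  (read b: p5→p2)
  step 6: p2  (read a: p2→p2)
  step 7: p2  (read a: p2→p2)
  step 8: p1  (read b: p2→p1)
  step 9: p5  (read a: p1→p5)
  step 10: p2  (read b: p5→p2)

The earliest repeat is at step j = 4: D is in p5, which it already visited at step i = 1.
With |Q| = 6, pigeonhole forces a state repeat no later than step 6; the substring read between the first and second visits to that state can be pumped.

p5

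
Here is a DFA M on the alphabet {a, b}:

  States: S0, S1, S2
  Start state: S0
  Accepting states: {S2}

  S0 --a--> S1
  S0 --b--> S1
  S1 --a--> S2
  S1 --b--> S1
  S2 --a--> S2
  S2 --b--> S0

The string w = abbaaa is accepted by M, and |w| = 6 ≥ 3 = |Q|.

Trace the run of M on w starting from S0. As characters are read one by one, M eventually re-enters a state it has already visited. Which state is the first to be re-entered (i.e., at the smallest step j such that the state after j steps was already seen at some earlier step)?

State sequence: S0 -a-> S1 -b-> S1 -b-> S1 -a-> S2 -a-> S2 -a-> S2
First repeat at step 2: S1 was already visited.

The earliest repeat is at step j = 2: M is in S1, which it already visited at step i = 1.
Since M has 3 states, any run of length ≥ 3 visits 3+1 states, so by pigeonhole some state repeats within the first 3 steps — that repeat gives the pumpable loop.

S1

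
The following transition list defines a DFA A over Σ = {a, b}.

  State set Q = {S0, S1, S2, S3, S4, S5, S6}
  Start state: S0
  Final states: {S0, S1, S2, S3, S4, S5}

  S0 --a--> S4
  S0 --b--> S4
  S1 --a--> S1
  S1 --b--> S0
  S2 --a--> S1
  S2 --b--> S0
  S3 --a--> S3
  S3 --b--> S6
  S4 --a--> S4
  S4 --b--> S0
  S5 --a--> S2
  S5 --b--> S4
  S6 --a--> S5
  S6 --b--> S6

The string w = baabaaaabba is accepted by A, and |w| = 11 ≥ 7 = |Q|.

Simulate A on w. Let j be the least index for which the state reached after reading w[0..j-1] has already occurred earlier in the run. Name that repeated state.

S4

Run of A on w = b a a b a a a a b b a:
  step 0: S0  (start)
  step 1: S4  (read b: S0→S4)
  step 2: S4  (read a: S4→S4)   ← first repeat (S4 seen earlier)
  step 3: S4  (read a: S4→S4)
  step 4: S0  (read b: S4→S0)
  step 5: S4  (read a: S0→S4)
  step 6: S4  (read a: S4→S4)
  step 7: S4  (read a: S4→S4)
  step 8: S4  (read a: S4→S4)
  step 9: S0  (read b: S4→S0)
  step 10: S4  (read b: S0→S4)
  step 11: S4  (read a: S4→S4)

The earliest repeat is at step j = 2: A is in S4, which it already visited at step i = 1.
With |Q| = 7, pigeonhole forces a state repeat no later than step 7; the substring read between the first and second visits to that state can be pumped.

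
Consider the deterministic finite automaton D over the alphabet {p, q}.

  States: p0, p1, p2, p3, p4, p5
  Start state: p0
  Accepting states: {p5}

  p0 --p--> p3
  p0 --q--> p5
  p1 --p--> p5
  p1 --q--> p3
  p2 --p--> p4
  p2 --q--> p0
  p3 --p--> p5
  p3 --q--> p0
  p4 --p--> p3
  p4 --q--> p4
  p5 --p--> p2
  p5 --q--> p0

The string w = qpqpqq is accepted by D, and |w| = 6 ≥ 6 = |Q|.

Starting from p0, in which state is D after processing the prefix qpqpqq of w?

p5

Run of D on the first 6 characters of w = q p q p q q:
  step 0: p0  (start)
  step 1: p5  (read q: p0→p5)
  step 2: p2  (read p: p5→p2)
  step 3: p0  (read q: p2→p0)
  step 4: p3  (read p: p0→p3)
  step 5: p0  (read q: p3→p0)
  step 6: p5  (read q: p0→p5)

After reading 6 characters, D is in state p5.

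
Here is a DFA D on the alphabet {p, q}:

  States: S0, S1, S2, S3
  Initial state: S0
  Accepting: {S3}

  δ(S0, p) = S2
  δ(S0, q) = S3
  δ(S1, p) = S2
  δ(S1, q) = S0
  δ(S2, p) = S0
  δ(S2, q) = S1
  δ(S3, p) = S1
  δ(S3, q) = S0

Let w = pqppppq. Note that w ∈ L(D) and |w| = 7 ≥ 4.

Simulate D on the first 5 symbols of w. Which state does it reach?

S2

State sequence: S0 -p-> S2 -q-> S1 -p-> S2 -p-> S0 -p-> S2

After reading 5 characters, D is in state S2.
(This kind of state-tracing is the core of the pumping-lemma construction: with 4 states, pigeonhole forces a repeat within the first 4 steps.)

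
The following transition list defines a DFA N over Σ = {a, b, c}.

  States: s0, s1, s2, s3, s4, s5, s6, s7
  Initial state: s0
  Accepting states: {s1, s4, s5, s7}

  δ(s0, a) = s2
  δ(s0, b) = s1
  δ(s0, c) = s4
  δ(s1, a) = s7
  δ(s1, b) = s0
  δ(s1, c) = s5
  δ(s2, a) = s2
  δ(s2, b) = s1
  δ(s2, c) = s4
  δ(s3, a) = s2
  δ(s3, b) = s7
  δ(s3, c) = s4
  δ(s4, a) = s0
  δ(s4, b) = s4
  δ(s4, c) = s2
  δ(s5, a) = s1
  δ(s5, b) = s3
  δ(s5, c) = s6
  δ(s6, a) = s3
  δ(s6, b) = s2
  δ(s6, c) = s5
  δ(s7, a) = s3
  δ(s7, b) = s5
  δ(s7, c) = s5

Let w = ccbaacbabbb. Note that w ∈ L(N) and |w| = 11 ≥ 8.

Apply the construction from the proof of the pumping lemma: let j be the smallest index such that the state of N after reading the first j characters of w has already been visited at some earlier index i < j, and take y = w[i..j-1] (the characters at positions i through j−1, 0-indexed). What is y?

cbaac

Run of N on w = c c b a a c b a b b b:
  step 0: s0  (start)
  step 1: s4  (read c: s0→s4)
  step 2: s2  (read c: s4→s2)
  step 3: s1  (read b: s2→s1)
  step 4: s7  (read a: s1→s7)
  step 5: s3  (read a: s7→s3)
  step 6: s4  (read c: s3→s4)   ← first repeat (s4 seen earlier)
  step 7: s4  (read b: s4→s4)
  step 8: s0  (read a: s4→s0)
  step 9: s1  (read b: s0→s1)
  step 10: s0  (read b: s1→s0)
  step 11: s1  (read b: s0→s1)

So i = 1, j = 6, giving x = w[0:1] = c, y = w[1:6] = cbaac, z = w[6:11] = babbb.
Check: |xy| = 6 ≤ 8 and |y| = 5 ≥ 1. Reading y takes N from s4 back to s4, so every xyⁱz is accepted.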